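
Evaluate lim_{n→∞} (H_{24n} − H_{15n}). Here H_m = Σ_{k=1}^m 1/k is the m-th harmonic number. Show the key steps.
lim = ln(24/15) = ln(8/5)

Euler-Maclaurin gives H_m = ln m + γ + 1/(2m) + O(1/m^2). The γ and O(1/m) terms cancel in the difference:
  H_{24n} − H_{15n} = ln(24n) − ln(15n) + O(1/n) = ln(24/15) + O(1/n).
Hence the limit is ln(24/15) = ln(8/5).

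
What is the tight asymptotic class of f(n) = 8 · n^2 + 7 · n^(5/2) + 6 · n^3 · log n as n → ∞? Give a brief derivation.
f(n) ∈ Θ(n^3 · log n)

Compare the terms by growth order. For large n, n^a · (log n)^b dominates n^a' · (log n)^b' iff a > a', or (a = a' and b > b'). Ranking the 3 terms shows the dominant one is 6 · n^3 · log n. Hence f(n) ∈ Θ(n^3 · log n).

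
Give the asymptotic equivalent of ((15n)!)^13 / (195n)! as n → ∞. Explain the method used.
((15n)!)^13/(195n)! ~ ((2π·15n)^(12/2) / sqrt(13)) · 13^(−13·15n)  →  0

Write N = 15n. Stirling: N! ~ sqrt(2π N)(N/e)^N and (13N)! ~ sqrt(2π·13N)·(13N/e)^(13N).
  (N!)^13/(13N)! ~ (2π N)^(13/2) (N/e)^(13N) / [sqrt(2π·13N) (13N/e)^(13N)]
     = (2π N)^(13/2) / sqrt(2π·13N) · (N/(13N))^(13N)
     = (2π N)^((13−1)/2) / sqrt(13) · 13^(−13N).
Since 13^13 > 1, the factor 13^(−13N) decays exponentially, so the ratio → 0. Substituting N = 15n gives the stated form.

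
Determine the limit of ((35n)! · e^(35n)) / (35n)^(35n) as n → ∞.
lim = ∞

Stirling: (35n)! ~ sqrt(2π·35n) · (35n/e)^(35n). Hence
  (35n)! · e^(35n) / (35n)^(35n) ~ sqrt(2π·35n) = sqrt(2π·35) · sqrt(n) → ∞.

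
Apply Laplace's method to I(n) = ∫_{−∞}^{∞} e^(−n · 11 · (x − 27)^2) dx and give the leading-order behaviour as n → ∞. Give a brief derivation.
I(n) = sqrt(π/(11n))

Here φ(x) = 11 · (x − 27)^2 has its unique minimum at x* = 27 with φ(x*) = 0 and φ''(x*) = 22. Laplace's method gives
  I(n) ~ e^(−n φ(x*)) · sqrt(2π / (n · φ''(x*))) = sqrt(2π / (22n)) = sqrt(π/(11n)).
This is exact: substituting u = (x − 27)·sqrt(11n) gives I(n) = (1/sqrt(11n)) ∫_{−∞}^{∞} e^(−u^2) du = sqrt(π/(11n)).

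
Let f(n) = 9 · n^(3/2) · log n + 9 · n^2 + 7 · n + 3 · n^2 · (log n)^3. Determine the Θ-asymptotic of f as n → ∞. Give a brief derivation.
f(n) ∈ Θ(n^2 · (log n)^3)

Compare the terms by growth order. For large n, n^a · (log n)^b dominates n^a' · (log n)^b' iff a > a', or (a = a' and b > b'). Ranking the 4 terms shows the dominant one is 3 · n^2 · (log n)^3. Hence f(n) ∈ Θ(n^2 · (log n)^3).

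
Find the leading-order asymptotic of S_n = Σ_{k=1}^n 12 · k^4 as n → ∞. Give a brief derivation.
S_n ~ 12 · n^5 / 5

By integral comparison (Euler-Maclaurin), Σ_{k=1}^n 12 · k^4 = 12 · ∫_0^n x^4 dx + O(n^4) = 12 · n^5/5 + O(n^4). (Equivalently, Faulhaber's formula gives the same leading term.)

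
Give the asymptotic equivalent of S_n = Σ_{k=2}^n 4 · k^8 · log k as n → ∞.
S_n ~ 4 · n^9 log n / 9 − 4 · n^9 / 81

By integral comparison, S_n = ∫_1^n 4 · x^8 · log x dx + O(n^8 · log n). For the integral, ∫ x^8 log x dx = n^9 log n / 9 − n^9/81 (integration by parts). Hence S_n ~ 4 · n^9 log n / 9 − 4 · n^9 / 81.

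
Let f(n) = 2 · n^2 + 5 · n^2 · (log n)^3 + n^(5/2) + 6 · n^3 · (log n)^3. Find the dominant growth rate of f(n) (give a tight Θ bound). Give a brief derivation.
f(n) ∈ Θ(n^3 · (log n)^3)

Compare the terms by growth order. For large n, n^a · (log n)^b dominates n^a' · (log n)^b' iff a > a', or (a = a' and b > b'). Ranking the 4 terms shows the dominant one is 6 · n^3 · (log n)^3. Hence f(n) ∈ Θ(n^3 · (log n)^3).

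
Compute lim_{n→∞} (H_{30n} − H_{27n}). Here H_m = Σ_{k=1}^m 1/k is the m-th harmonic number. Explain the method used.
lim = ln(30/27) = ln(10/9)

Euler-Maclaurin gives H_m = ln m + γ + 1/(2m) + O(1/m^2). The γ and O(1/m) terms cancel in the difference:
  H_{30n} − H_{27n} = ln(30n) − ln(27n) + O(1/n) = ln(30/27) + O(1/n).
Hence the limit is ln(30/27) = ln(10/9).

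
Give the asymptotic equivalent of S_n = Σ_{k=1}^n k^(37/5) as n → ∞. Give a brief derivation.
S_n ~ (5/42) · n^(42/5)

Integral comparison: Σ_{k=1}^n k^(37/5) = ∫_0^n x^(37/5) dx + O(n^(37/5)). The integral is n^(1 + 37/5) / (1 + 37/5) = n^((37+5)/5) / ((37+5)/5) = (5/42) · n^(42/5).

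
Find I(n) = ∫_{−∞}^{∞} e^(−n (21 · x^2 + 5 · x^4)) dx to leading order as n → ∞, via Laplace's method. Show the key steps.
I(n) ~ sqrt(π/(21n))

φ(x) = 21 · x^2 + 5 · x^4 has its unique global minimum at x* = 0 (since φ'(x) = 42x + 20x^3 = 0 only at x = 0 for real x with both coefficients positive, and φ → ∞ as |x| → ∞). At x* = 0, φ(0) = 0 and φ''(0) = 42. Laplace's method then gives
  I(n) ~ sqrt(2π / (n · φ''(0))) · e^(−n φ(0)) = sqrt(2π / (42n)) = sqrt(π/(21n)).
The 5 · x^4 term contributes only at subleading order (an O(1/n) relative correction).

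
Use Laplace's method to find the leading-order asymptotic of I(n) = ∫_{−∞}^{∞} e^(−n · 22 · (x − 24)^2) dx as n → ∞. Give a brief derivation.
I(n) = sqrt(π/(22n))

Here φ(x) = 22 · (x − 24)^2 has its unique minimum at x* = 24 with φ(x*) = 0 and φ''(x*) = 44. Laplace's method gives
  I(n) ~ e^(−n φ(x*)) · sqrt(2π / (n · φ''(x*))) = sqrt(2π / (44n)) = sqrt(π/(22n)).
This is exact: substituting u = (x − 24)·sqrt(22n) gives I(n) = (1/sqrt(22n)) ∫_{−∞}^{∞} e^(−u^2) du = sqrt(π/(22n)).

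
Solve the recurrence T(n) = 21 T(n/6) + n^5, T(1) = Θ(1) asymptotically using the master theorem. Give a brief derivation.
T(n) = Θ(n^5)

log_6 21 ≈ 1.699. f(n) = n^5 dominates n^(log_6 21) since 5 > 1.699, and the regularity condition a·f(n/b) = 21·(n/6)^5 = (21/7776)·n^5 ≤ c·f(n) holds with c = 21/7776 ≈ 0.0027 < 1. So this is Case 3: T(n) = Θ(f(n)) = Θ(n^5).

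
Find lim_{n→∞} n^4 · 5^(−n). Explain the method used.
lim = 0

Exponentials with base > 1 dominate every fixed polynomial: for any fixed c, n^c / 5^n → 0 as n → ∞ (e.g. by the ratio test, or by writing 5^n = e^(n ln 5) and noting e^(n ln 5) / n^c → ∞). Hence n^4 · 5^(−n) = n^4 / 5^n → 0.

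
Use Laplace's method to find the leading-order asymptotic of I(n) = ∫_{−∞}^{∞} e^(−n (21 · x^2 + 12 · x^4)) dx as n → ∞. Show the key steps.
I(n) ~ sqrt(π/(21n))

φ(x) = 21 · x^2 + 12 · x^4 has its unique global minimum at x* = 0 (since φ'(x) = 42x + 48x^3 = 0 only at x = 0 for real x with both coefficients positive, and φ → ∞ as |x| → ∞). At x* = 0, φ(0) = 0 and φ''(0) = 42. Laplace's method then gives
  I(n) ~ sqrt(2π / (n · φ''(0))) · e^(−n φ(0)) = sqrt(2π / (42n)) = sqrt(π/(21n)).
The 12 · x^4 term contributes only at subleading order (an O(1/n) relative correction).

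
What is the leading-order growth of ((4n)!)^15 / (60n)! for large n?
((4n)!)^15/(60n)! ~ ((2π·4n)^(14/2) / sqrt(15)) · 15^(−15·4n)  →  0

Write N = 4n. Stirling: N! ~ sqrt(2π N)(N/e)^N and (15N)! ~ sqrt(2π·15N)·(15N/e)^(15N).
  (N!)^15/(15N)! ~ (2π N)^(15/2) (N/e)^(15N) / [sqrt(2π·15N) (15N/e)^(15N)]
     = (2π N)^(15/2) / sqrt(2π·15N) · (N/(15N))^(15N)
     = (2π N)^((15−1)/2) / sqrt(15) · 15^(−15N).
Since 15^15 > 1, the factor 15^(−15N) decays exponentially, so the ratio → 0. Substituting N = 4n gives the stated form.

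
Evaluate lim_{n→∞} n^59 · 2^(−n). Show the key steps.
lim = 0

Exponentials with base > 1 dominate every fixed polynomial: for any fixed c, n^c / 2^n → 0 as n → ∞ (e.g. by the ratio test, or by writing 2^n = e^(n ln 2) and noting e^(n ln 2) / n^c → ∞). Hence n^59 · 2^(−n) = n^59 / 2^n → 0.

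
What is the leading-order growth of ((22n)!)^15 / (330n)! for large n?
((22n)!)^15/(330n)! ~ ((2π·22n)^(14/2) / sqrt(15)) · 15^(−15·22n)  →  0

Write N = 22n. Stirling: N! ~ sqrt(2π N)(N/e)^N and (15N)! ~ sqrt(2π·15N)·(15N/e)^(15N).
  (N!)^15/(15N)! ~ (2π N)^(15/2) (N/e)^(15N) / [sqrt(2π·15N) (15N/e)^(15N)]
     = (2π N)^(15/2) / sqrt(2π·15N) · (N/(15N))^(15N)
     = (2π N)^((15−1)/2) / sqrt(15) · 15^(−15N).
Since 15^15 > 1, the factor 15^(−15N) decays exponentially, so the ratio → 0. Substituting N = 22n gives the stated form.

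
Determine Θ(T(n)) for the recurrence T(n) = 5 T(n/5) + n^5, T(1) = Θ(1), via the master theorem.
T(n) = Θ(n^5)

log_5 5 ≈ 1.000. f(n) = n^5 dominates n^(log_5 5) since 5 > 1.000, and the regularity condition a·f(n/b) = 5·(n/5)^5 = (5/3125)·n^5 ≤ c·f(n) holds with c = 5/3125 ≈ 0.0016 < 1. So this is Case 3: T(n) = Θ(f(n)) = Θ(n^5).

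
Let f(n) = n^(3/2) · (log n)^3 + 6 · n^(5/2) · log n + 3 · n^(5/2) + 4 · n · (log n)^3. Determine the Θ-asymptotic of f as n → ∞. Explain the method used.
f(n) ∈ Θ(n^(5/2) · log n)

Compare the terms by growth order. For large n, n^a · (log n)^b dominates n^a' · (log n)^b' iff a > a', or (a = a' and b > b'). Ranking the 4 terms shows the dominant one is 6 · n^(5/2) · log n. Hence f(n) ∈ Θ(n^(5/2) · log n).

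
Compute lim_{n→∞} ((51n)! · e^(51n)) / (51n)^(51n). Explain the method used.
lim = ∞

Stirling: (51n)! ~ sqrt(2π·51n) · (51n/e)^(51n). Hence
  (51n)! · e^(51n) / (51n)^(51n) ~ sqrt(2π·51n) = sqrt(2π·51) · sqrt(n) → ∞.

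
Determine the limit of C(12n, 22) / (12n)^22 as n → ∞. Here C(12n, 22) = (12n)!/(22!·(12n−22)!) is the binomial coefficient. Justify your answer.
lim = 1/22! = 1/1124000727777607680000

With N = 12n → ∞: C(N, 22) / N^22 = [N(N−1)…(N−21)] / (22! · N^22) = (1/22!) · 1 · (1 − 1/(12n)) · … · (1 − 21/(12n)). Each factor → 1 as N → ∞, so the limit is 1/22! = 1/1124000727777607680000.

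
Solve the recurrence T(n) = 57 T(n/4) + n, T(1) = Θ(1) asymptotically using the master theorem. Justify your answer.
T(n) = Θ(n^(log_4 57))

Master theorem: compare f(n) = n to n^(log_4 57) where log_4 57 ≈ 2.916. Since 1 < log_4 57, we have f(n) = O(n^(log_4 57 − ε)) for some ε > 0 — Case 1. Hence T(n) = Θ(n^(log_4 57)).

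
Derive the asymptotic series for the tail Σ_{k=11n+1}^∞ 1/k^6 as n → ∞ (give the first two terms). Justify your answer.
Σ_{k>11n} 1/k^6 = 1/(5 · (11n)^5) − 1/(2 · (11n)^6) + O(1/(11n)^7)

Compare to the integral: ∫_{11n}^∞ x^(−6) dx = [−x^(−5)/5]_{11n}^∞ = 1/((6−1)·(11n)^5). The Euler-Maclaurin correction adds −f(11n)/2 = −1/(2·(11n)^6). Euler-Maclaurin then gives
  Σ_{k>11n} 1/k^6 = ∫_{11n}^∞ dx/x^6 − 1/(2·(11n)^6) + O(1/(11n)^7).
(Equivalently this is ζ(6) − Σ_{k≤11n} 1/k^6.)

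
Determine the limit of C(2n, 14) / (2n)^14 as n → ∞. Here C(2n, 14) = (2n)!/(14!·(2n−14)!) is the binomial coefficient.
lim = 1/14! = 1/87178291200

With N = 2n → ∞: C(N, 14) / N^14 = [N(N−1)…(N−13)] / (14! · N^14) = (1/14!) · 1 · (1 − 1/(2n)) · … · (1 − 13/(2n)). Each factor → 1 as N → ∞, so the limit is 1/14! = 1/87178291200.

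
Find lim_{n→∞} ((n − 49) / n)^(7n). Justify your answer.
lim = e^(−343)

Rewrite as (1 − 49/n)^(7n). By the standard limit (1 + x/n)^n → e^x, we have (1 − 49/n)^n → e^(−49), and raising to the 7th power gives e^(−343).
More precisely, ln[(1 − 49/n)^(7n)] = 7n · ln(1 − 49/n) = 7n · (-49/n + O(1/n^2)) = -343 + O(1/n) → -343.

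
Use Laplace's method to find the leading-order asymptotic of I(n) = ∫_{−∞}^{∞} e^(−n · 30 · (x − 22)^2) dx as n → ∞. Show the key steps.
I(n) = sqrt(π/(30n))

Here φ(x) = 30 · (x − 22)^2 has its unique minimum at x* = 22 with φ(x*) = 0 and φ''(x*) = 60. Laplace's method gives
  I(n) ~ e^(−n φ(x*)) · sqrt(2π / (n · φ''(x*))) = sqrt(2π / (60n)) = sqrt(π/(30n)).
This is exact: substituting u = (x − 22)·sqrt(30n) gives I(n) = (1/sqrt(30n)) ∫_{−∞}^{∞} e^(−u^2) du = sqrt(π/(30n)).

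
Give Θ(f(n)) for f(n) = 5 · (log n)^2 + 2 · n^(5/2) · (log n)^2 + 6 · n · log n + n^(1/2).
f(n) ∈ Θ(n^(5/2) · (log n)^2)

Compare the terms by growth order. For large n, n^a · (log n)^b dominates n^a' · (log n)^b' iff a > a', or (a = a' and b > b'). Ranking the 4 terms shows the dominant one is 2 · n^(5/2) · (log n)^2. Hence f(n) ∈ Θ(n^(5/2) · (log n)^2).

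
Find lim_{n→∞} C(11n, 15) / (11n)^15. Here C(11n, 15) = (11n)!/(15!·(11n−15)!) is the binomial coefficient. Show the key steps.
lim = 1/15! = 1/1307674368000

With N = 11n → ∞: C(N, 15) / N^15 = [N(N−1)…(N−14)] / (15! · N^15) = (1/15!) · 1 · (1 − 1/(11n)) · … · (1 − 14/(11n)). Each factor → 1 as N → ∞, so the limit is 1/15! = 1/1307674368000.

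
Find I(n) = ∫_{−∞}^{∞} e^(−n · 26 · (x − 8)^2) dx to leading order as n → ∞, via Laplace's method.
I(n) = sqrt(π/(26n))

Here φ(x) = 26 · (x − 8)^2 has its unique minimum at x* = 8 with φ(x*) = 0 and φ''(x*) = 52. Laplace's method gives
  I(n) ~ e^(−n φ(x*)) · sqrt(2π / (n · φ''(x*))) = sqrt(2π / (52n)) = sqrt(π/(26n)).
This is exact: substituting u = (x − 8)·sqrt(26n) gives I(n) = (1/sqrt(26n)) ∫_{−∞}^{∞} e^(−u^2) du = sqrt(π/(26n)).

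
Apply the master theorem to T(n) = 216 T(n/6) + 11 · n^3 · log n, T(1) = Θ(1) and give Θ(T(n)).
T(n) = Θ(n^3 · (log n)^2)

Here log_6 216 = 3 and f(n) = 11 · n^3 · log n = Θ(n^(log_6 216) · (log n)^1). This is the extended Case 2 of the master theorem (f matches the critical exponent up to log factors), giving T(n) = Θ(n^(log_6 216) · (log n)^(1+1)) = Θ(n^3 · (log n)^2).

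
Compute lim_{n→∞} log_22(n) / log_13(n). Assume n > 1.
lim = ln(13) / ln(22) = log_22(13)

Change of base: log_22(n) = ln n / ln 22 and log_13(n) = ln n / ln 13. The ratio is (ln n / ln 22) · (ln 13 / ln n) = ln 13 / ln 22, a constant independent of n. So the limit is ln 13 / ln 22 = log_22(13).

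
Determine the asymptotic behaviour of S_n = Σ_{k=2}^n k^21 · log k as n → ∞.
S_n ~ n^22 log n / 22 − n^22 / 484

By integral comparison, S_n = ∫_1^n x^21 · log x dx + O(n^21 · log n). For the integral, ∫ x^21 log x dx = n^22 log n / 22 − n^22/484 (integration by parts). Hence S_n ~ n^22 log n / 22 − n^22 / 484.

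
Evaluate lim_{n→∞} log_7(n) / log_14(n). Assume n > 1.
lim = ln(14) / ln(7) = log_7(14)

Change of base: log_7(n) = ln n / ln 7 and log_14(n) = ln n / ln 14. The ratio is (ln n / ln 7) · (ln 14 / ln n) = ln 14 / ln 7, a constant independent of n. So the limit is ln 14 / ln 7 = log_7(14).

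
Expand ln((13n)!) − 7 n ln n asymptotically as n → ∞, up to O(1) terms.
ln((13n)!) − 7 n ln n = 6 n ln n + 13(ln 13 − 1) n + (1/2) ln(2π·13n) + O(1/n)

Stirling: ln((13n)!) = 13n ln(13n) − 13n + (1/2) ln(2π·13n) + O(1/n).
Expand 13n ln(13n) = 13n (ln n + ln 13) = 13n ln n + 13n ln 13.
Subtract 7n ln n: leading term is (13 − 7) n ln n = 6 n ln n. The next term is 13n ln 13 − 13n = 13(ln 13 − 1) n. Then the (1/2) ln(2π·13n) correction.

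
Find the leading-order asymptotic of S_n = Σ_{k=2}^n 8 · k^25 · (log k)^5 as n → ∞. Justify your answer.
S_n ~ 4 · n^26 · (log n)^5 / 13

By integral comparison, S_n = ∫_1^n 8 · x^25 · (log x)^5 dx + O(n^25 · (log n)^5). For the integral, the leading term of ∫_1^n x^25 (log x)^5 dx is n^26/26 · (log n)^5 (by repeated integration by parts; each step lowers the log-exponent and produces a relatively O(1/log n) correction). Hence S_n ~ 4 · n^26 · (log n)^5 / 13.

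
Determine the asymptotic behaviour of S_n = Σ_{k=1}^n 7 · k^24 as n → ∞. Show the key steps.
S_n ~ 7 · n^25 / 25

By integral comparison (Euler-Maclaurin), Σ_{k=1}^n 7 · k^24 = 7 · ∫_0^n x^24 dx + O(n^24) = 7 · n^25/25 + O(n^24). (Equivalently, Faulhaber's formula gives the same leading term.)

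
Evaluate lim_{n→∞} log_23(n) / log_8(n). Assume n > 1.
lim = ln(8) / ln(23) = log_23(8)

Change of base: log_23(n) = ln n / ln 23 and log_8(n) = ln n / ln 8. The ratio is (ln n / ln 23) · (ln 8 / ln n) = ln 8 / ln 23, a constant independent of n. So the limit is ln 8 / ln 23 = log_23(8).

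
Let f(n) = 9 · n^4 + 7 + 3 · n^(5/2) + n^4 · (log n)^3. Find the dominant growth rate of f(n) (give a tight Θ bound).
f(n) ∈ Θ(n^4 · (log n)^3)

Compare the terms by growth order. For large n, n^a · (log n)^b dominates n^a' · (log n)^b' iff a > a', or (a = a' and b > b'). Ranking the 4 terms shows the dominant one is n^4 · (log n)^3. Hence f(n) ∈ Θ(n^4 · (log n)^3).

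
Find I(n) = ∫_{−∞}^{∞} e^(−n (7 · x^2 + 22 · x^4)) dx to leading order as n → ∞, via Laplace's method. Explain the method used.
I(n) ~ sqrt(π/(7n))

φ(x) = 7 · x^2 + 22 · x^4 has its unique global minimum at x* = 0 (since φ'(x) = 14x + 88x^3 = 0 only at x = 0 for real x with both coefficients positive, and φ → ∞ as |x| → ∞). At x* = 0, φ(0) = 0 and φ''(0) = 14. Laplace's method then gives
  I(n) ~ sqrt(2π / (n · φ''(0))) · e^(−n φ(0)) = sqrt(2π / (14n)) = sqrt(π/(7n)).
The 22 · x^4 term contributes only at subleading order (an O(1/n) relative correction).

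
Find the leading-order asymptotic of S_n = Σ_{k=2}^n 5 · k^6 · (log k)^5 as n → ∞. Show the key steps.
S_n ~ 5 · n^7 · (log n)^5 / 7

By integral comparison, S_n = ∫_1^n 5 · x^6 · (log x)^5 dx + O(n^6 · (log n)^5). For the integral, the leading term of ∫_1^n x^6 (log x)^5 dx is n^7/7 · (log n)^5 (by repeated integration by parts; each step lowers the log-exponent and produces a relatively O(1/log n) correction). Hence S_n ~ 5 · n^7 · (log n)^5 / 7.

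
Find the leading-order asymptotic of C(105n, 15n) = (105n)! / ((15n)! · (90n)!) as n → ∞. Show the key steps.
C(105n, 15n) ~ (823543/46656)^(15n) · sqrt(7/(12π·15n))

Write N = 15n. Apply Stirling to each factorial:
  (7N)! ~ sqrt(2π·7N) · (7N/e)^(7N),
  N! ~ sqrt(2π N) · (N/e)^N,
  (6N)! ~ sqrt(2π·6N) · (6N/e)^(6N).
The exponential factors combine to (7N)^(7N) / (N^N · (6N)^(6N)) = 7^(7N)/6^(6N) = (7^7/6^6)^N = (823543/46656)^N.
The square-root prefactors combine to sqrt(2π·7N) / (sqrt(2π N)·sqrt(2π·6N)) = sqrt(7 / (2π·6·N)) = sqrt(7/(12π·15n)).
Substituting N = 15n: C(105n, 15n) ~ (823543/46656)^(15n) · sqrt(7/(12π·15n)).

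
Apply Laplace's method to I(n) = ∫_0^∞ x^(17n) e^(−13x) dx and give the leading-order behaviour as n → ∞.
I(n) ~ (sqrt(2π·17n) / 13) · (17n/(13e))^(17n)

Write the integrand as exp(17n ln x − 13x) and set f(x) = 17n ln x − 13x. Then f'(x) = 17n/x − 13 = 0 at x* = 17n/13, and f''(x*) = −17n/x*^2 = −13^2/(17n). Laplace's method (interior maximum) gives
  I(n) ~ e^(f(x*)) · sqrt(2π / |f''(x*)|)
        = exp(17n ln(17n/13) − 17n) · sqrt(2π · 17n / 13^2)
        = (17n/13)^(17n) e^(−17n) · sqrt(2π·17n) / 13
        = (sqrt(2π·17n) / 13) · (17n/(13e))^(17n).
This matches Γ(17n+1)/13^(17n+1) with Stirling applied to Γ.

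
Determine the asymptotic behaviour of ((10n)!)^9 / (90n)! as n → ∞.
((10n)!)^9/(90n)! ~ ((2π·10n)^(8/2) / 3) · 9^(−9·10n)  →  0

Write N = 10n. Stirling: N! ~ sqrt(2π N)(N/e)^N and (9N)! ~ sqrt(2π·9N)·(9N/e)^(9N).
  (N!)^9/(9N)! ~ (2π N)^(9/2) (N/e)^(9N) / [sqrt(2π·9N) (9N/e)^(9N)]
     = (2π N)^(9/2) / sqrt(2π·9N) · (N/(9N))^(9N)
     = (2π N)^((9−1)/2) / 3 · 9^(−9N).
Since 9^9 > 1, the factor 9^(−9N) decays exponentially, so the ratio → 0. Substituting N = 10n gives the stated form.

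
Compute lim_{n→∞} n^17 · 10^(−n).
lim = 0

Exponentials with base > 1 dominate every fixed polynomial: for any fixed c, n^c / 10^n → 0 as n → ∞ (e.g. by the ratio test, or by writing 10^n = e^(n ln 10) and noting e^(n ln 10) / n^c → ∞). Hence n^17 · 10^(−n) = n^17 / 10^n → 0.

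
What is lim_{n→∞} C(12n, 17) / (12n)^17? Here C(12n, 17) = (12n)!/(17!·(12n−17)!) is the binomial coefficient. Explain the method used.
lim = 1/17! = 1/355687428096000

With N = 12n → ∞: C(N, 17) / N^17 = [N(N−1)…(N−16)] / (17! · N^17) = (1/17!) · 1 · (1 − 1/(12n)) · … · (1 − 16/(12n)). Each factor → 1 as N → ∞, so the limit is 1/17! = 1/355687428096000.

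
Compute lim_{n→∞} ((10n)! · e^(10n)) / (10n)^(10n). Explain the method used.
lim = ∞

Stirling: (10n)! ~ sqrt(2π·10n) · (10n/e)^(10n). Hence
  (10n)! · e^(10n) / (10n)^(10n) ~ sqrt(2π·10n) = sqrt(2π·10) · sqrt(n) → ∞.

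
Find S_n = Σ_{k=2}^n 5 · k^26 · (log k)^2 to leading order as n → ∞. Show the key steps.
S_n ~ 5 · n^27 · (log n)^2 / 27

By integral comparison, S_n = ∫_1^n 5 · x^26 · (log x)^2 dx + O(n^26 · (log n)^2). For the integral, the leading term of ∫_1^n x^26 (log x)^2 dx is n^27/27 · (log n)^2 (by repeated integration by parts; each step lowers the log-exponent and produces a relatively O(1/log n) correction). Hence S_n ~ 5 · n^27 · (log n)^2 / 27.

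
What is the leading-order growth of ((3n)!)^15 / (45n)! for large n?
((3n)!)^15/(45n)! ~ ((2π·3n)^(14/2) / sqrt(15)) · 15^(−15·3n)  →  0

Write N = 3n. Stirling: N! ~ sqrt(2π N)(N/e)^N and (15N)! ~ sqrt(2π·15N)·(15N/e)^(15N).
  (N!)^15/(15N)! ~ (2π N)^(15/2) (N/e)^(15N) / [sqrt(2π·15N) (15N/e)^(15N)]
     = (2π N)^(15/2) / sqrt(2π·15N) · (N/(15N))^(15N)
     = (2π N)^((15−1)/2) / sqrt(15) · 15^(−15N).
Since 15^15 > 1, the factor 15^(−15N) decays exponentially, so the ratio → 0. Substituting N = 3n gives the stated form.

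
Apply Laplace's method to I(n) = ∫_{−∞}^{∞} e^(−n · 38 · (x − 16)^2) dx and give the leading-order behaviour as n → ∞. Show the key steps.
I(n) = sqrt(π/(38n))

Here φ(x) = 38 · (x − 16)^2 has its unique minimum at x* = 16 with φ(x*) = 0 and φ''(x*) = 76. Laplace's method gives
  I(n) ~ e^(−n φ(x*)) · sqrt(2π / (n · φ''(x*))) = sqrt(2π / (76n)) = sqrt(π/(38n)).
This is exact: substituting u = (x − 16)·sqrt(38n) gives I(n) = (1/sqrt(38n)) ∫_{−∞}^{∞} e^(−u^2) du = sqrt(π/(38n)).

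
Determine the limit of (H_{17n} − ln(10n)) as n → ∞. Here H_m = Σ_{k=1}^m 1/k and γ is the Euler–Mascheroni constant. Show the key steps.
lim = ln(17/10) + γ

By Euler-Maclaurin, H_m = ln m + γ + O(1/m). So
  H_{17n} − ln(10n) = ln(17n) + γ − ln(10n) + O(1/n)
                       = ln(17/10) + γ + O(1/n).
Hence the limit is ln(17/10) + γ.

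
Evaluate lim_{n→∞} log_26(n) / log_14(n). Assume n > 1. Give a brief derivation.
lim = ln(14) / ln(26) = log_26(14)

Change of base: log_26(n) = ln n / ln 26 and log_14(n) = ln n / ln 14. The ratio is (ln n / ln 26) · (ln 14 / ln n) = ln 14 / ln 26, a constant independent of n. So the limit is ln 14 / ln 26 = log_26(14).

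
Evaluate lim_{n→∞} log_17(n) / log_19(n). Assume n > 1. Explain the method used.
lim = ln(19) / ln(17) = log_17(19)

Change of base: log_17(n) = ln n / ln 17 and log_19(n) = ln n / ln 19. The ratio is (ln n / ln 17) · (ln 19 / ln n) = ln 19 / ln 17, a constant independent of n. So the limit is ln 19 / ln 17 = log_17(19).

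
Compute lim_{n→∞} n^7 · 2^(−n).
lim = 0

Exponentials with base > 1 dominate every fixed polynomial: for any fixed c, n^c / 2^n → 0 as n → ∞ (e.g. by the ratio test, or by writing 2^n = e^(n ln 2) and noting e^(n ln 2) / n^c → ∞). Hence n^7 · 2^(−n) = n^7 / 2^n → 0.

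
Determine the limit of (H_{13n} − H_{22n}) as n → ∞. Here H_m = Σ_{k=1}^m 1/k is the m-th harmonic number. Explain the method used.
lim = ln(13/22)

Euler-Maclaurin gives H_m = ln m + γ + 1/(2m) + O(1/m^2). The γ and O(1/m) terms cancel in the difference:
  H_{13n} − H_{22n} = ln(13n) − ln(22n) + O(1/n) = ln(13/22) + O(1/n).
Hence the limit is ln(13/22).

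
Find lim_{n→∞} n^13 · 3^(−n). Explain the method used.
lim = 0

Exponentials with base > 1 dominate every fixed polynomial: for any fixed c, n^c / 3^n → 0 as n → ∞ (e.g. by the ratio test, or by writing 3^n = e^(n ln 3) and noting e^(n ln 3) / n^c → ∞). Hence n^13 · 3^(−n) = n^13 / 3^n → 0.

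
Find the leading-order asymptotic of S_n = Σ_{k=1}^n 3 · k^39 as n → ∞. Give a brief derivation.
S_n ~ 3 · n^40 / 40

By integral comparison (Euler-Maclaurin), Σ_{k=1}^n 3 · k^39 = 3 · ∫_0^n x^39 dx + O(n^39) = 3 · n^40/40 + O(n^39). (Equivalently, Faulhaber's formula gives the same leading term.)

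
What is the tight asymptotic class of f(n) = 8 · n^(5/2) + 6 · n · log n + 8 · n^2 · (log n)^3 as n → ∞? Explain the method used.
f(n) ∈ Θ(n^(5/2))

Compare the terms by growth order. For large n, n^a · (log n)^b dominates n^a' · (log n)^b' iff a > a', or (a = a' and b > b'). Ranking the 3 terms shows the dominant one is 8 · n^(5/2). Hence f(n) ∈ Θ(n^(5/2)).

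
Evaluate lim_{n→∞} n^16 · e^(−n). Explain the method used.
lim = 0

Exponentials with base > 1 dominate every fixed polynomial: for any fixed c, n^c / e^n → 0 as n → ∞ (e.g. by the ratio test, or since e^n grows faster than any power of n). Hence n^16 · e^(−n) = n^16 / e^n → 0.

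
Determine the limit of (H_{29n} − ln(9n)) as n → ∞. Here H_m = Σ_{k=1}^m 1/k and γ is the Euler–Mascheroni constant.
lim = ln(29/9) + γ

By Euler-Maclaurin, H_m = ln m + γ + O(1/m). So
  H_{29n} − ln(9n) = ln(29n) + γ − ln(9n) + O(1/n)
                       = ln(29/9) + γ + O(1/n).
Hence the limit is ln(29/9) + γ.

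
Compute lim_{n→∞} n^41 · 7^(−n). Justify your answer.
lim = 0

Exponentials with base > 1 dominate every fixed polynomial: for any fixed c, n^c / 7^n → 0 as n → ∞ (e.g. by the ratio test, or by writing 7^n = e^(n ln 7) and noting e^(n ln 7) / n^c → ∞). Hence n^41 · 7^(−n) = n^41 / 7^n → 0.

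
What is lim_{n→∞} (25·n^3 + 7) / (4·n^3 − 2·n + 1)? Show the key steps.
lim = 25/4

For large n the leading n^3 terms dominate both numerator and denominator. Dividing top and bottom by n^3, every other term tends to 0, leaving 25/4.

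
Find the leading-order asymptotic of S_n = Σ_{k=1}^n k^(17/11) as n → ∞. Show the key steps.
S_n ~ (11/28) · n^(28/11)

Integral comparison: Σ_{k=1}^n k^(17/11) = ∫_0^n x^(17/11) dx + O(n^(17/11)). The integral is n^(1 + 17/11) / (1 + 17/11) = n^((17+11)/11) / ((17+11)/11) = (11/28) · n^(28/11).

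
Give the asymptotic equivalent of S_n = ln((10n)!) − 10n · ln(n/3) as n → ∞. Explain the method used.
S_n ~ 10n · (ln 30 − 1) + O(ln n)

Stirling: ln((10n)!) = 10n ln(10n) − 10n + O(ln n).
  S_n = 10n ln(10n) − 10n − 10n ln(n/3) + O(ln n)
      = 10n ln(10n) − 10n ln n + 10n ln 3 − 10n + O(ln n)
      = 10n ln 10 + 10n ln 3 − 10n + O(ln n)
      = 10n (ln 30 − 1) + O(ln n).
Numerically ln(30) − 1 ≈ 2.4012.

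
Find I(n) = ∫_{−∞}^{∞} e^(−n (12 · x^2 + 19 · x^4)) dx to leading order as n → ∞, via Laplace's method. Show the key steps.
I(n) ~ sqrt(π/(12n))

φ(x) = 12 · x^2 + 19 · x^4 has its unique global minimum at x* = 0 (since φ'(x) = 24x + 76x^3 = 0 only at x = 0 for real x with both coefficients positive, and φ → ∞ as |x| → ∞). At x* = 0, φ(0) = 0 and φ''(0) = 24. Laplace's method then gives
  I(n) ~ sqrt(2π / (n · φ''(0))) · e^(−n φ(0)) = sqrt(2π / (24n)) = sqrt(π/(12n)).
The 19 · x^4 term contributes only at subleading order (an O(1/n) relative correction).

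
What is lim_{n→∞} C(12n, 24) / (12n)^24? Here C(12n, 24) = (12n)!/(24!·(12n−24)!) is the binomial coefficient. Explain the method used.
lim = 1/24! = 1/620448401733239439360000

With N = 12n → ∞: C(N, 24) / N^24 = [N(N−1)…(N−23)] / (24! · N^24) = (1/24!) · 1 · (1 − 1/(12n)) · … · (1 − 23/(12n)). Each factor → 1 as N → ∞, so the limit is 1/24! = 1/620448401733239439360000.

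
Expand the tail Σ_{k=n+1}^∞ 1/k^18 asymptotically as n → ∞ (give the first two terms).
Σ_{k>n} 1/k^18 = 1/(17 · n^17) − 1/(2 · n^18) + O(1/n^19)

Compare to the integral: ∫_{n}^∞ x^(−18) dx = [−x^(−17)/17]_{n}^∞ = 1/((18−1)·n^17). The Euler-Maclaurin correction adds −f(n)/2 = −1/(2·n^18). Euler-Maclaurin then gives
  Σ_{k>n} 1/k^18 = ∫_{n}^∞ dx/x^18 − 1/(2·n^18) + O(1/n^19).
(Equivalently this is ζ(18) − Σ_{k≤n} 1/k^18.)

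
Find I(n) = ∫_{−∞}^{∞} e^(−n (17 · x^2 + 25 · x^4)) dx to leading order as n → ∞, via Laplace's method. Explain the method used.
I(n) ~ sqrt(π/(17n))

φ(x) = 17 · x^2 + 25 · x^4 has its unique global minimum at x* = 0 (since φ'(x) = 34x + 100x^3 = 0 only at x = 0 for real x with both coefficients positive, and φ → ∞ as |x| → ∞). At x* = 0, φ(0) = 0 and φ''(0) = 34. Laplace's method then gives
  I(n) ~ sqrt(2π / (n · φ''(0))) · e^(−n φ(0)) = sqrt(2π / (34n)) = sqrt(π/(17n)).
The 25 · x^4 term contributes only at subleading order (an O(1/n) relative correction).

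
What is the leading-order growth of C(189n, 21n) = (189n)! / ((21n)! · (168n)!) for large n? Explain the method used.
C(189n, 21n) ~ (387420489/16777216)^(21n) · sqrt(9/(16π·21n))

Write N = 21n. Apply Stirling to each factorial:
  (9N)! ~ sqrt(2π·9N) · (9N/e)^(9N),
  N! ~ sqrt(2π N) · (N/e)^N,
  (8N)! ~ sqrt(2π·8N) · (8N/e)^(8N).
The exponential factors combine to (9N)^(9N) / (N^N · (8N)^(8N)) = 9^(9N)/8^(8N) = (9^9/8^8)^N = (387420489/16777216)^N.
The square-root prefactors combine to sqrt(2π·9N) / (sqrt(2π N)·sqrt(2π·8N)) = sqrt(9 / (2π·8·N)) = sqrt(9/(16π·21n)).
Substituting N = 21n: C(189n, 21n) ~ (387420489/16777216)^(21n) · sqrt(9/(16π·21n)).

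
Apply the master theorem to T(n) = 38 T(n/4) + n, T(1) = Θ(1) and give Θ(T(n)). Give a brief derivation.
T(n) = Θ(n^(log_4 38))

Master theorem: compare f(n) = n to n^(log_4 38) where log_4 38 ≈ 2.624. Since 1 < log_4 38, we have f(n) = O(n^(log_4 38 − ε)) for some ε > 0 — Case 1. Hence T(n) = Θ(n^(log_4 38)).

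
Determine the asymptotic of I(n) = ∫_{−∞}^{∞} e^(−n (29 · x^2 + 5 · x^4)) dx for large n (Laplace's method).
I(n) ~ sqrt(π/(29n))

φ(x) = 29 · x^2 + 5 · x^4 has its unique global minimum at x* = 0 (since φ'(x) = 58x + 20x^3 = 0 only at x = 0 for real x with both coefficients positive, and φ → ∞ as |x| → ∞). At x* = 0, φ(0) = 0 and φ''(0) = 58. Laplace's method then gives
  I(n) ~ sqrt(2π / (n · φ''(0))) · e^(−n φ(0)) = sqrt(2π / (58n)) = sqrt(π/(29n)).
The 5 · x^4 term contributes only at subleading order (an O(1/n) relative correction).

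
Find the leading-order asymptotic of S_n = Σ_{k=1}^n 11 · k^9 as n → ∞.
S_n ~ 11 · n^10 / 10

By integral comparison (Euler-Maclaurin), Σ_{k=1}^n 11 · k^9 = 11 · ∫_0^n x^9 dx + O(n^9) = 11 · n^10/10 + O(n^9). (Equivalently, Faulhaber's formula gives the same leading term.)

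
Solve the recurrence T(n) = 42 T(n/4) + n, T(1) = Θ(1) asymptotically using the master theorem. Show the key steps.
T(n) = Θ(n^(log_4 42))

Master theorem: compare f(n) = n to n^(log_4 42) where log_4 42 ≈ 2.696. Since 1 < log_4 42, we have f(n) = O(n^(log_4 42 − ε)) for some ε > 0 — Case 1. Hence T(n) = Θ(n^(log_4 42)).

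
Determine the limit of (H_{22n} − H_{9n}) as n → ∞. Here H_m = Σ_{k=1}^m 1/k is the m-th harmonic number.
lim = ln(22/9)

Euler-Maclaurin gives H_m = ln m + γ + 1/(2m) + O(1/m^2). The γ and O(1/m) terms cancel in the difference:
  H_{22n} − H_{9n} = ln(22n) − ln(9n) + O(1/n) = ln(22/9) + O(1/n).
Hence the limit is ln(22/9).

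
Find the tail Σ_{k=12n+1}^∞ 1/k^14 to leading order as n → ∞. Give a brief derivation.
Σ_{k>12n} 1/k^14 ~ 1/(13 · (12n)^13)

Compare to the integral: ∫_{12n}^∞ x^(−14) dx = [−x^(−13)/13]_{12n}^∞ = 1/((14−1)·(12n)^13). Euler-Maclaurin then gives
  Σ_{k>12n} 1/k^14 = ∫_{12n}^∞ dx/x^14 − 1/(2·(12n)^14) + O(1/(12n)^15).
(Equivalently this is ζ(14) − Σ_{k≤12n} 1/k^14.)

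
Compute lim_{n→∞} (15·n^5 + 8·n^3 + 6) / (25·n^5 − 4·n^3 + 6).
lim = 15/25 = 3/5

For large n the leading n^5 terms dominate both numerator and denominator. Dividing top and bottom by n^5, every other term tends to 0, leaving 15/25 = 3/5.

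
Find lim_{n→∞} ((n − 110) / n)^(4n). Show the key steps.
lim = e^(−440)

Rewrite as (1 − 110/n)^(4n). By the standard limit (1 + x/n)^n → e^x, we have (1 − 110/n)^n → e^(−110), and raising to the 4th power gives e^(−440).
More precisely, ln[(1 − 110/n)^(4n)] = 4n · ln(1 − 110/n) = 4n · (-110/n + O(1/n^2)) = -440 + O(1/n) → -440.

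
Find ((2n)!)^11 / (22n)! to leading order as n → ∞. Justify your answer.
((2n)!)^11/(22n)! ~ ((2π·2n)^(10/2) / sqrt(11)) · 11^(−11·2n)  →  0

Write N = 2n. Stirling: N! ~ sqrt(2π N)(N/e)^N and (11N)! ~ sqrt(2π·11N)·(11N/e)^(11N).
  (N!)^11/(11N)! ~ (2π N)^(11/2) (N/e)^(11N) / [sqrt(2π·11N) (11N/e)^(11N)]
     = (2π N)^(11/2) / sqrt(2π·11N) · (N/(11N))^(11N)
     = (2π N)^((11−1)/2) / sqrt(11) · 11^(−11N).
Since 11^11 > 1, the factor 11^(−11N) decays exponentially, so the ratio → 0. Substituting N = 2n gives the stated form.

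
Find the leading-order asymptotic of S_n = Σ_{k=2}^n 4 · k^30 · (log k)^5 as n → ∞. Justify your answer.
S_n ~ 4 · n^31 · (log n)^5 / 31

By integral comparison, S_n = ∫_1^n 4 · x^30 · (log x)^5 dx + O(n^30 · (log n)^5). For the integral, the leading term of ∫_1^n x^30 (log x)^5 dx is n^31/31 · (log n)^5 (by repeated integration by parts; each step lowers the log-exponent and produces a relatively O(1/log n) correction). Hence S_n ~ 4 · n^31 · (log n)^5 / 31.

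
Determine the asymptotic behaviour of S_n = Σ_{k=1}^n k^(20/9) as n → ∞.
S_n ~ (9/29) · n^(29/9)

Integral comparison: Σ_{k=1}^n k^(20/9) = ∫_0^n x^(20/9) dx + O(n^(20/9)). The integral is n^(1 + 20/9) / (1 + 20/9) = n^((20+9)/9) / ((20+9)/9) = (9/29) · n^(29/9).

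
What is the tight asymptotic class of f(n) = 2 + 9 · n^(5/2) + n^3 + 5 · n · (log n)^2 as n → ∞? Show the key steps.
f(n) ∈ Θ(n^3)

Compare the terms by growth order. For large n, n^a · (log n)^b dominates n^a' · (log n)^b' iff a > a', or (a = a' and b > b'). Ranking the 4 terms shows the dominant one is n^3. Hence f(n) ∈ Θ(n^3).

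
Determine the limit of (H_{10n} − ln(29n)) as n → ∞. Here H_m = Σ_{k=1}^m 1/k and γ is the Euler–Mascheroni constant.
lim = ln(10/29) + γ

By Euler-Maclaurin, H_m = ln m + γ + O(1/m). So
  H_{10n} − ln(29n) = ln(10n) + γ − ln(29n) + O(1/n)
                       = ln(10/29) + γ + O(1/n).
Hence the limit is ln(10/29) + γ.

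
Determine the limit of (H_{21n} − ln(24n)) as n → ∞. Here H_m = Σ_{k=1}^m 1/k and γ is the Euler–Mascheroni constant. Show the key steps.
lim = ln(7/8) + γ

By Euler-Maclaurin, H_m = ln m + γ + O(1/m). So
  H_{21n} − ln(24n) = ln(21n) + γ − ln(24n) + O(1/n)
                       = ln(21/24) + γ + O(1/n).
Hence the limit is ln(21/24) + γ (= ln(7/8)).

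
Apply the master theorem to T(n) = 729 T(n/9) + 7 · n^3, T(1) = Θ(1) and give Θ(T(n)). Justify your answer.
T(n) = Θ(n^3 log n)

log_9 729 = 3, and f(n) = 7 · n^3 = Θ(n^(log_9 729)). This is Case 2 of the master theorem: T(n) = Θ(f(n) · log n) = Θ(n^3 log n).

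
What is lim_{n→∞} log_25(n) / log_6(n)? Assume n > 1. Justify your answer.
lim = ln(6) / ln(25) = log_25(6)

Change of base: log_25(n) = ln n / ln 25 and log_6(n) = ln n / ln 6. The ratio is (ln n / ln 25) · (ln 6 / ln n) = ln 6 / ln 25, a constant independent of n. So the limit is ln 6 / ln 25 = log_25(6).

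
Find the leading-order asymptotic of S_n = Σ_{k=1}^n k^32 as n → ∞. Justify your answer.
S_n ~ n^33 / 33

By integral comparison (Euler-Maclaurin), Σ_{k=1}^n k^32 = ∫_0^n x^32 dx + O(n^32) = n^33/33 + O(n^32). (Equivalently, Faulhaber's formula gives the same leading term.)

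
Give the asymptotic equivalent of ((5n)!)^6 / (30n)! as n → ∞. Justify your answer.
((5n)!)^6/(30n)! ~ ((2π·5n)^(5/2) / sqrt(6)) · 6^(−6·5n)  →  0

Write N = 5n. Stirling: N! ~ sqrt(2π N)(N/e)^N and (6N)! ~ sqrt(2π·6N)·(6N/e)^(6N).
  (N!)^6/(6N)! ~ (2π N)^(6/2) (N/e)^(6N) / [sqrt(2π·6N) (6N/e)^(6N)]
     = (2π N)^(6/2) / sqrt(2π·6N) · (N/(6N))^(6N)
     = (2π N)^((6−1)/2) / sqrt(6) · 6^(−6N).
Since 6^6 > 1, the factor 6^(−6N) decays exponentially, so the ratio → 0. Substituting N = 5n gives the stated form.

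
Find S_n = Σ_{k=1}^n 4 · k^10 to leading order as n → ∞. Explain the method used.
S_n ~ 4 · n^11 / 11

By integral comparison (Euler-Maclaurin), Σ_{k=1}^n 4 · k^10 = 4 · ∫_0^n x^10 dx + O(n^10) = 4 · n^11/11 + O(n^10). (Equivalently, Faulhaber's formula gives the same leading term.)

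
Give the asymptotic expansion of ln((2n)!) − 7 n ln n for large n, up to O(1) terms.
ln((2n)!) − 7 n ln n = −5 n ln n + 2(ln 2 − 1) n + (1/2) ln(2π·2n) + O(1/n)

Stirling: ln((2n)!) = 2n ln(2n) − 2n + (1/2) ln(2π·2n) + O(1/n).
Expand 2n ln(2n) = 2n (ln n + ln 2) = 2n ln n + 2n ln 2.
Subtract 7n ln n: leading term is (2 − 7) n ln n = −5 n ln n. The next term is 2n ln 2 − 2n = 2(ln 2 − 1) n. Then the (1/2) ln(2π·2n) correction.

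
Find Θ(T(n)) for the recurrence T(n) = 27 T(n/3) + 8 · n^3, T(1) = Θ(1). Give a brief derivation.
T(n) = Θ(n^3 log n)

log_3 27 = 3, and f(n) = 8 · n^3 = Θ(n^(log_3 27)). This is Case 2 of the master theorem: T(n) = Θ(f(n) · log n) = Θ(n^3 log n).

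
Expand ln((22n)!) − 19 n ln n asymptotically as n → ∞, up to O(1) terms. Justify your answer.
ln((22n)!) − 19 n ln n = 3 n ln n + 22(ln 22 − 1) n + (1/2) ln(2π·22n) + O(1/n)

Stirling: ln((22n)!) = 22n ln(22n) − 22n + (1/2) ln(2π·22n) + O(1/n).
Expand 22n ln(22n) = 22n (ln n + ln 22) = 22n ln n + 22n ln 22.
Subtract 19n ln n: leading term is (22 − 19) n ln n = 3 n ln n. The next term is 22n ln 22 − 22n = 22(ln 22 − 1) n. Then the (1/2) ln(2π·22n) correction.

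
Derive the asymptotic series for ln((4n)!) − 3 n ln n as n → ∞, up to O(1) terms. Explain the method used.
ln((4n)!) − 3 n ln n = n ln n + 4(ln 4 − 1) n + (1/2) ln(2π·4n) + O(1/n)

Stirling: ln((4n)!) = 4n ln(4n) − 4n + (1/2) ln(2π·4n) + O(1/n).
Expand 4n ln(4n) = 4n (ln n + ln 4) = 4n ln n + 4n ln 4.
Subtract 3n ln n: leading term is (4 − 3) n ln n = n ln n. The next term is 4n ln 4 − 4n = 4(ln 4 − 1) n. Then the (1/2) ln(2π·4n) correction.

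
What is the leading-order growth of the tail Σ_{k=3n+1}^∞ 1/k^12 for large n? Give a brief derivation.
Σ_{k>3n} 1/k^12 ~ 1/(11 · (3n)^11)

Compare to the integral: ∫_{3n}^∞ x^(−12) dx = [−x^(−11)/11]_{3n}^∞ = 1/((12−1)·(3n)^11). Euler-Maclaurin then gives
  Σ_{k>3n} 1/k^12 = ∫_{3n}^∞ dx/x^12 − 1/(2·(3n)^12) + O(1/(3n)^13).
(Equivalently this is ζ(12) − Σ_{k≤3n} 1/k^12.)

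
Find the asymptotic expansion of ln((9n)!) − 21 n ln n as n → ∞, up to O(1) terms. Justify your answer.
ln((9n)!) − 21 n ln n = −12 n ln n + 9(ln 9 − 1) n + (1/2) ln(2π·9n) + O(1/n)

Stirling: ln((9n)!) = 9n ln(9n) − 9n + (1/2) ln(2π·9n) + O(1/n).
Expand 9n ln(9n) = 9n (ln n + ln 9) = 9n ln n + 9n ln 9.
Subtract 21n ln n: leading term is (9 − 21) n ln n = −12 n ln n. The next term is 9n ln 9 − 9n = 9(ln 9 − 1) n. Then the (1/2) ln(2π·9n) correction.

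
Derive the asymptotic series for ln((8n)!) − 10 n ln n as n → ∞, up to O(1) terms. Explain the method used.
ln((8n)!) − 10 n ln n = −2 n ln n + 8(ln 8 − 1) n + (1/2) ln(2π·8n) + O(1/n)

Stirling: ln((8n)!) = 8n ln(8n) − 8n + (1/2) ln(2π·8n) + O(1/n).
Expand 8n ln(8n) = 8n (ln n + ln 8) = 8n ln n + 8n ln 8.
Subtract 10n ln n: leading term is (8 − 10) n ln n = −2 n ln n. The next term is 8n ln 8 − 8n = 8(ln 8 − 1) n. Then the (1/2) ln(2π·8n) correction.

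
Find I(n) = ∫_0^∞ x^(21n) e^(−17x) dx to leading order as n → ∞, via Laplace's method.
I(n) ~ (sqrt(2π·21n) / 17) · (21n/(17e))^(21n)

Write the integrand as exp(21n ln x − 17x) and set f(x) = 21n ln x − 17x. Then f'(x) = 21n/x − 17 = 0 at x* = 21n/17, and f''(x*) = −21n/x*^2 = −17^2/(21n). Laplace's method (interior maximum) gives
  I(n) ~ e^(f(x*)) · sqrt(2π / |f''(x*)|)
        = exp(21n ln(21n/17) − 21n) · sqrt(2π · 21n / 17^2)
        = (21n/17)^(21n) e^(−21n) · sqrt(2π·21n) / 17
        = (sqrt(2π·21n) / 17) · (21n/(17e))^(21n).
This matches Γ(21n+1)/17^(21n+1) with Stirling applied to Γ.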